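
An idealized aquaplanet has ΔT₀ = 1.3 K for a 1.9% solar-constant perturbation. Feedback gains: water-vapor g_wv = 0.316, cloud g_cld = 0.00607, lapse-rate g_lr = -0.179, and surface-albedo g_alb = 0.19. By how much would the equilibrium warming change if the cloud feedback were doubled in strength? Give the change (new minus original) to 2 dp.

0.02 K

Original: g = 0.33307, ΔT = 1.3/(1−0.33307) = 1.9492 K.
With doubled cloud: g' = 0.33914, ΔT' = 1.3/(1−0.33914) = 1.9671 K.
Change = 1.9671 − 1.9492 = 0.02 K.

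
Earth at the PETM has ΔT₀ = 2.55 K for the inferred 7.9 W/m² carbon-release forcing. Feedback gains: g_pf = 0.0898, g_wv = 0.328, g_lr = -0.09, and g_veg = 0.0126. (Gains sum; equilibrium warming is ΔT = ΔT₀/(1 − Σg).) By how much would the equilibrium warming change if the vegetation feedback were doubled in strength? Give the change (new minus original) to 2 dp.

0.08 K

Original: g = 0.3404, ΔT = 2.55/(1−0.3404) = 3.8660 K.
With doubled vegetation: g' = 0.353, ΔT' = 2.55/(1−0.353) = 3.9413 K.
Change = 3.9413 − 3.8660 = 0.08 K.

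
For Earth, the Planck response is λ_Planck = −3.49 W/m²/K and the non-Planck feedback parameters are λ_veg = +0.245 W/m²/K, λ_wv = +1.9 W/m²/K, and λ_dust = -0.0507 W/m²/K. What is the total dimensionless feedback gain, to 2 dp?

0.60

Convert to gains: g_veg = 0.245/3.49 = 0.0702; g_wv = 1.9/3.49 = 0.5444; g_dust = -0.0507/3.49 = -0.01453.
Total gain g = 0.60007.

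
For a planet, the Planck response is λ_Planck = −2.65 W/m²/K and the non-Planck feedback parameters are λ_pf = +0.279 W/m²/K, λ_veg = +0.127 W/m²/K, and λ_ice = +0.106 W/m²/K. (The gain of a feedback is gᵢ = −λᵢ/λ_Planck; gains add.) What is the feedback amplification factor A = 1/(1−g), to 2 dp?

Convert to gains: g_pf = 0.279/2.65 = 0.1053; g_veg = 0.127/2.65 = 0.04792; g_ice = 0.106/2.65 = 0.04.
Total gain g = 0.19322.
A = 1/(1 − 0.19322) = 1.24.

1.24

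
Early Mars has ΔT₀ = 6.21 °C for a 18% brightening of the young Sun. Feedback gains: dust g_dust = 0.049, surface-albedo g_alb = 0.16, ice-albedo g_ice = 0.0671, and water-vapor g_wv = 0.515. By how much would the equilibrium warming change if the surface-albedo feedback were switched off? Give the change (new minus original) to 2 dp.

-12.89 °C

Original: g = 0.7911, ΔT = 6.21/(1−0.7911) = 29.7271 °C.
Without surface-albedo: g' = 0.6311, ΔT' = 6.21/(1−0.6311) = 16.8338 °C.
Change = 16.8338 − 29.7271 = -12.89 °C.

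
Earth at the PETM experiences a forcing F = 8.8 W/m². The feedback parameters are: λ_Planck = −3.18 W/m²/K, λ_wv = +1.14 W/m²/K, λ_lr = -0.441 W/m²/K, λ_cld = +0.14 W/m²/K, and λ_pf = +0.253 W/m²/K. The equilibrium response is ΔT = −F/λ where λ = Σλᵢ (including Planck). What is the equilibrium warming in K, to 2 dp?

4.21 K

Net feedback parameter λ = (−3.18) + (+1.14) + (-0.441) + (+0.14) + (+0.253) = -2.088 W/m²/K.
ΔT = −F/λ = −8.8/(-2.088) = 4.21 K.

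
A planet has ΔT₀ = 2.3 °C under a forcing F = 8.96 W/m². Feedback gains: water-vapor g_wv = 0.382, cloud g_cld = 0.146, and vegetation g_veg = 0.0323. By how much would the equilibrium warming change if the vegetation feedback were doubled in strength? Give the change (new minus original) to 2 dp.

0.41 °C

Original: g = 0.5603, ΔT = 2.3/(1−0.5603) = 5.2308 °C.
With doubled vegetation: g' = 0.5926, ΔT' = 2.3/(1−0.5926) = 5.6456 °C.
Change = 5.6456 − 5.2308 = 0.41 °C.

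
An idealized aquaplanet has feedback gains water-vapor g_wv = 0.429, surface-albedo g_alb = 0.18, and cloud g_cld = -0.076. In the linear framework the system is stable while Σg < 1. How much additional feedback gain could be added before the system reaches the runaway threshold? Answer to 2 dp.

0.47

Current total gain = 0.429 + 0.18 − 0.076 = 0.533.
Margin to runaway = 1 − 0.533 = 0.47.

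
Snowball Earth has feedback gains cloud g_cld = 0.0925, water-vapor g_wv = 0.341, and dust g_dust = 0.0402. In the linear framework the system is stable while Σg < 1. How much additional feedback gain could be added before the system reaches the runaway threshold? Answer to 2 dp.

0.53

Current total gain = 0.0925 + 0.341 + 0.0402 = 0.4737.
Margin to runaway = 1 − 0.4737 = 0.53.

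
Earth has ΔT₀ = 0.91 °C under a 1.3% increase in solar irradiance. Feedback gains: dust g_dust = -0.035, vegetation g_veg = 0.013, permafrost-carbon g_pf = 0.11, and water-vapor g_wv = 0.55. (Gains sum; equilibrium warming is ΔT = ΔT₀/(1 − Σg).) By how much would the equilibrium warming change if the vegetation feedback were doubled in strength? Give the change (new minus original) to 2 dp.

Original: g = 0.638, ΔT = 0.91/(1−0.638) = 2.5138 °C.
With doubled vegetation: g' = 0.651, ΔT' = 0.91/(1−0.651) = 2.6074 °C.
Change = 2.6074 − 2.5138 = 0.09 °C.

0.09 °C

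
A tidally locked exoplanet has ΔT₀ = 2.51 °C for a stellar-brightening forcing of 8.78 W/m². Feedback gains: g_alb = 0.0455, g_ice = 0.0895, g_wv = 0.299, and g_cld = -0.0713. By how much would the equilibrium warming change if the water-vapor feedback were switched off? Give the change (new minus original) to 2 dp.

Original: g = 0.3627, ΔT = 2.51/(1−0.3627) = 3.9385 °C.
Without water-vapor: g' = 0.0637, ΔT' = 2.51/(1−0.0637) = 2.6808 °C.
Change = 2.6808 − 3.9385 = -1.26 °C.

-1.26 °C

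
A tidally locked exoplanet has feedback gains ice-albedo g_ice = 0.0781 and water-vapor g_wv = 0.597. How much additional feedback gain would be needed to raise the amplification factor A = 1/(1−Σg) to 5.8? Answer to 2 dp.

0.15

Current total gain = 0.6751.
Target gain for A = 5.8: g* = 1 − 1/5.8 = 0.8276.
Additional gain needed = 0.8276 − 0.6751 = 0.15.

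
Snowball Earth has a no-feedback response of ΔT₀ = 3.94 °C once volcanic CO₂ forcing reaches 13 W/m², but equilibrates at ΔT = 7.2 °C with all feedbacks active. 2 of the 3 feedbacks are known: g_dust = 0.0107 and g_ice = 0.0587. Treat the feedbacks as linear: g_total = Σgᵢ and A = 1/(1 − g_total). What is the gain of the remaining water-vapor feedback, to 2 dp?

0.38

Amplification A = ΔT/ΔT₀ = 7.2/3.94 = 1.827.
Total gain g = 1 − 1/A = 1 − 1/1.827 = 0.4527.
Known gains sum to 0.0107 + 0.0587 = 0.0694.
g_wv = 0.4527 − 0.0694 = 0.38.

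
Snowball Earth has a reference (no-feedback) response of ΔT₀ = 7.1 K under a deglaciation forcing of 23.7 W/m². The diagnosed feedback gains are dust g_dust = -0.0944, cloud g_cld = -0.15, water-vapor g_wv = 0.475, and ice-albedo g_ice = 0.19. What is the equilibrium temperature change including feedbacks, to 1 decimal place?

Total gain g = -0.0944 − 0.15 + 0.475 + 0.19 = 0.4206.
Amplification A = 1/(1 − 0.4206) = 1.726.
ΔT = 7.1 × 1.726 = 12.3 K.

12.3 K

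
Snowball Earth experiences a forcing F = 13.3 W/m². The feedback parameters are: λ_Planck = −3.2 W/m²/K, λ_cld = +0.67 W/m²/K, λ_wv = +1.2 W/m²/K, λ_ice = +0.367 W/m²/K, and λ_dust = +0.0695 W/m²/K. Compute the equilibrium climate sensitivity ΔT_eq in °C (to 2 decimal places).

14.89 °C

Net feedback parameter λ = (−3.2) + (+0.67) + (+1.2) + (+0.367) + (+0.0695) = -0.8935 W/m²/K.
ΔT = −F/λ = −13.3/(-0.8935) = 14.89 °C.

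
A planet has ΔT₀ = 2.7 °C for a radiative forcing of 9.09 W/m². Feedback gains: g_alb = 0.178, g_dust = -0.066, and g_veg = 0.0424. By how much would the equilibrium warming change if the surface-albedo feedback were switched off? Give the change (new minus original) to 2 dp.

Original: g = 0.1544, ΔT = 2.7/(1−0.1544) = 3.1930 °C.
Without surface-albedo: g' = -0.0236, ΔT' = 2.7/(1+0.0236) = 2.6377 °C.
Change = 2.6377 − 3.1930 = -0.56 °C.

-0.56 °C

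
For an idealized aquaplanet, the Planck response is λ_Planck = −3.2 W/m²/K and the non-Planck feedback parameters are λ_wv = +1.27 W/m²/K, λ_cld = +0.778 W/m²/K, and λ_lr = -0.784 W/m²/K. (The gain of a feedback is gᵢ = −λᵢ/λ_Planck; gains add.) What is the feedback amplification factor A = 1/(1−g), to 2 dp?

1.65

Convert to gains: g_wv = 1.27/3.2 = 0.3969; g_cld = 0.778/3.2 = 0.2431; g_lr = -0.784/3.2 = -0.245.
Total gain g = 0.395.
A = 1/(1 − 0.395) = 1.65.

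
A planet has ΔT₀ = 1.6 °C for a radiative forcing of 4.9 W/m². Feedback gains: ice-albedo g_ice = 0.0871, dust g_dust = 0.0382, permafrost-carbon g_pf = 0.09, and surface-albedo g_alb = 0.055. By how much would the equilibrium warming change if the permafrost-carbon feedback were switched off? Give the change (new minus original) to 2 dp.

Original: g = 0.2703, ΔT = 1.6/(1−0.2703) = 2.1927 °C.
Without permafrost-carbon: g' = 0.1803, ΔT' = 1.6/(1−0.1803) = 1.9519 °C.
Change = 1.9519 − 2.1927 = -0.24 °C.

-0.24 °C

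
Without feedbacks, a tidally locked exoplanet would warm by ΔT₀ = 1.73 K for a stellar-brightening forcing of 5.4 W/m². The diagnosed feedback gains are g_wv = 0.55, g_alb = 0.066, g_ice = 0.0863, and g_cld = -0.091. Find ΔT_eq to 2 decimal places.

4.45 K

Total gain g = 0.55 + 0.066 + 0.0863 − 0.091 = 0.6113.
Amplification A = 1/(1 − 0.6113) = 2.573.
ΔT = 1.73 × 2.573 = 4.45 K.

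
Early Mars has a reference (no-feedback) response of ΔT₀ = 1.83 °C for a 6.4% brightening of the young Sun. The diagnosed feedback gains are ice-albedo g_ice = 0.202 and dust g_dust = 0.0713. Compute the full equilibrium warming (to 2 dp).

2.52 °C

Total gain g = 0.202 + 0.0713 = 0.2733.
Amplification A = 1/(1 − 0.2733) = 1.376.
ΔT = 1.83 × 1.376 = 2.52 °C.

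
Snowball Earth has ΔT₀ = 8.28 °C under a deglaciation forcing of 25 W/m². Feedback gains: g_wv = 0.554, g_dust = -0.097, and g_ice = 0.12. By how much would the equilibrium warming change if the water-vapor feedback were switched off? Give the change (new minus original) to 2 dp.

-11.10 °C

Original: g = 0.577, ΔT = 8.28/(1−0.577) = 19.5745 °C.
Without water-vapor: g' = 0.023, ΔT' = 8.28/(1−0.023) = 8.4749 °C.
Change = 8.4749 − 19.5745 = -11.10 °C.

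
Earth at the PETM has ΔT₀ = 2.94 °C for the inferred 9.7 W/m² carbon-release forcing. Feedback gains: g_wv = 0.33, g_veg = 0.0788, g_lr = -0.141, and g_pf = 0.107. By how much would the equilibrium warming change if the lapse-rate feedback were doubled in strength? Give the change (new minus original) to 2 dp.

-0.87 °C

Original: g = 0.3748, ΔT = 2.94/(1−0.3748) = 4.7025 °C.
With doubled lapse-rate: g' = 0.2338, ΔT' = 2.94/(1−0.2338) = 3.8371 °C.
Change = 3.8371 − 4.7025 = -0.87 °C.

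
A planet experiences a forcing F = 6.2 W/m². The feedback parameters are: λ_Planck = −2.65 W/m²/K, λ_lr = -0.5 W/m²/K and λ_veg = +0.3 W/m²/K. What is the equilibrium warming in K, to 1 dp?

Net feedback parameter λ = (−2.65) + (-0.5) + (+0.3) = -2.85 W/m²/K.
ΔT = −F/λ = −6.2/(-2.85) = 2.2 K.

2.2 K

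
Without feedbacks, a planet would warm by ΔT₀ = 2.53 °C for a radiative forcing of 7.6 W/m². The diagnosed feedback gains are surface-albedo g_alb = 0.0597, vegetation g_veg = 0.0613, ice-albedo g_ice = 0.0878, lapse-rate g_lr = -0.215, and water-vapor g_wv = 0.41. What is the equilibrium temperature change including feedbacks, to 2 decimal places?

4.24 °C

Total gain g = 0.0597 + 0.0613 + 0.0878 − 0.215 + 0.41 = 0.4038.
Amplification A = 1/(1 − 0.4038) = 1.677.
ΔT = 2.53 × 1.677 = 4.24 °C.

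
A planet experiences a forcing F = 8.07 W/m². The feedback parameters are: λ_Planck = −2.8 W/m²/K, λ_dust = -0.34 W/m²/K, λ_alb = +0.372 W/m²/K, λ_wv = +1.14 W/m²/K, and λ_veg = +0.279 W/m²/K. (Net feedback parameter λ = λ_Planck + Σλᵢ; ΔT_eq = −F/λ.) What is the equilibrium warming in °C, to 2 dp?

5.98 °C

Net feedback parameter λ = (−2.8) + (-0.34) + (+0.372) + (+1.14) + (+0.279) = -1.349 W/m²/K.
ΔT = −F/λ = −8.07/(-1.349) = 5.98 °C.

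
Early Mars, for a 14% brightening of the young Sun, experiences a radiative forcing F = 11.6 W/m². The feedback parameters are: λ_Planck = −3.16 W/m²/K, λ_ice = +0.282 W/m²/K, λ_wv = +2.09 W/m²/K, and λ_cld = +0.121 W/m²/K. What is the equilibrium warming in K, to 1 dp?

Net feedback parameter λ = (−3.16) + (+0.282) + (+2.09) + (+0.121) = -0.667 W/m²/K.
ΔT = −F/λ = −11.6/(-0.667) = 17.4 K.

17.4 K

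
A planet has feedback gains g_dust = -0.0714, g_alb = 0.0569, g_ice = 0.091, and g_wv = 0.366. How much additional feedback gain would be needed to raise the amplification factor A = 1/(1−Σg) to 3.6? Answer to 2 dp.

Current total gain = 0.4425.
Target gain for A = 3.6: g* = 1 − 1/3.6 = 0.7222.
Additional gain needed = 0.7222 − 0.4425 = 0.28.

0.28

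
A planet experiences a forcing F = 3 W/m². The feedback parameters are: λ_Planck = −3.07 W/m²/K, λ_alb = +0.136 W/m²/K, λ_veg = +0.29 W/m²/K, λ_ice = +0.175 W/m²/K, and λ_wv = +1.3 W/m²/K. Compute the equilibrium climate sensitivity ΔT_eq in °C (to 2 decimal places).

2.57 °C

Net feedback parameter λ = (−3.07) + (+0.136) + (+0.29) + (+0.175) + (+1.3) = -1.169 W/m²/K.
ΔT = −F/λ = −3/(-1.169) = 2.57 °C.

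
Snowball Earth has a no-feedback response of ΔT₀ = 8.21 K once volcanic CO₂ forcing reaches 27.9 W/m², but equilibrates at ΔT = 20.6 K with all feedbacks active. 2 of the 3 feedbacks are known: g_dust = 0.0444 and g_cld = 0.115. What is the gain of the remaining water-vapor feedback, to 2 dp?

0.44

Amplification A = ΔT/ΔT₀ = 20.6/8.21 = 2.509.
Total gain g = 1 − 1/A = 1 − 1/2.509 = 0.6014.
Known gains sum to 0.0444 + 0.115 = 0.1594.
g_wv = 0.6014 − 0.1594 = 0.44.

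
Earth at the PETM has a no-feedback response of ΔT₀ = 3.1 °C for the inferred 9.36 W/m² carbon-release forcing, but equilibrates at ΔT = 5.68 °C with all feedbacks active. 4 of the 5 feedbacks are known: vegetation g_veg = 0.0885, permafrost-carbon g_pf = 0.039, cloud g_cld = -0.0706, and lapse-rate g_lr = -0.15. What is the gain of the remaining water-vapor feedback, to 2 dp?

0.55

Amplification A = ΔT/ΔT₀ = 5.68/3.1 = 1.832.
Total gain g = 1 − 1/A = 1 − 1/1.832 = 0.4541.
Known gains sum to 0.0885 + 0.039 − 0.0706 − 0.15 = -0.0931.
g_wv = 0.4541 + 0.0931 = 0.55.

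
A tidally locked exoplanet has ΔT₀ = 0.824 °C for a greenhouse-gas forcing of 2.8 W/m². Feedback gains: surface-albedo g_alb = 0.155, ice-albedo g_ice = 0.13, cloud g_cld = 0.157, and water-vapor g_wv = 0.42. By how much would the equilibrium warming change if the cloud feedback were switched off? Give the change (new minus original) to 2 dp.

-3.18 °C

Original: g = 0.862, ΔT = 0.824/(1−0.862) = 5.9710 °C.
Without cloud: g' = 0.705, ΔT' = 0.824/(1−0.705) = 2.7932 °C.
Change = 2.7932 − 5.9710 = -3.18 °C.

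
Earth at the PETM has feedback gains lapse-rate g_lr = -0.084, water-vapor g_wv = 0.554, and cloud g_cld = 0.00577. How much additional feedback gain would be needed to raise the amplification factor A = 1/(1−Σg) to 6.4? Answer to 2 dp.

0.37

Current total gain = 0.47577.
Target gain for A = 6.4: g* = 1 − 1/6.4 = 0.8438.
Additional gain needed = 0.8438 − 0.47577 = 0.37.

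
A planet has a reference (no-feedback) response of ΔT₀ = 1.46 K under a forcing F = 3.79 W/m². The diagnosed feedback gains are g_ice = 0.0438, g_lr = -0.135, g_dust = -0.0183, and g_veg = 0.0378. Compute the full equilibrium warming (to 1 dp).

Total gain g = 0.0438 − 0.135 − 0.0183 + 0.0378 = -0.0717.
Amplification A = 1/(1 + 0.0717) = 0.9331.
ΔT = 1.46 × 0.9331 = 1.4 K.

1.4 K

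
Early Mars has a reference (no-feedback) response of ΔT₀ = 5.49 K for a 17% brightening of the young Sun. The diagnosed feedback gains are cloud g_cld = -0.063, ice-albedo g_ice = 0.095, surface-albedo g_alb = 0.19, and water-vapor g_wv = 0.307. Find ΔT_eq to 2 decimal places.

Total gain g = -0.063 + 0.095 + 0.19 + 0.307 = 0.529.
Amplification A = 1/(1 − 0.529) = 2.123.
ΔT = 5.49 × 2.123 = 11.66 K.

11.66 K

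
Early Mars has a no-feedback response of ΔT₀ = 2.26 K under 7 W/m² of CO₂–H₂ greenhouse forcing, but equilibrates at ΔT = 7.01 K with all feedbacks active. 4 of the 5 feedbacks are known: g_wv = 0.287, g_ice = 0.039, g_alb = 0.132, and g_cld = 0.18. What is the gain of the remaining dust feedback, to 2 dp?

Amplification A = ΔT/ΔT₀ = 7.01/2.26 = 3.102.
Total gain g = 1 − 1/A = 1 − 1/3.102 = 0.6776.
Known gains sum to 0.287 + 0.039 + 0.132 + 0.18 = 0.638.
g_dust = 0.6776 − 0.638 = 0.04.

0.04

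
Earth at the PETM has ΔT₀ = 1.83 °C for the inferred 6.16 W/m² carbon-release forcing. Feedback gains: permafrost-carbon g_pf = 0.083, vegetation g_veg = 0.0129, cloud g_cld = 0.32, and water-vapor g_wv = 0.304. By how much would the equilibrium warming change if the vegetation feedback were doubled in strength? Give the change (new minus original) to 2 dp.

Original: g = 0.7199, ΔT = 1.83/(1−0.7199) = 6.5334 °C.
With doubled vegetation: g' = 0.7328, ΔT' = 1.83/(1−0.7328) = 6.8488 °C.
Change = 6.8488 − 6.5334 = 0.32 °C.

0.32 °C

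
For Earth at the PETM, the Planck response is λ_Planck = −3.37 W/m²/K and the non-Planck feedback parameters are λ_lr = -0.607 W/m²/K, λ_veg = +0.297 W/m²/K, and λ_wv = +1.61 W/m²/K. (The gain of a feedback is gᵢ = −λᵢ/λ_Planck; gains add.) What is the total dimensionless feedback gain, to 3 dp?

0.386

Convert to gains: g_lr = -0.607/3.37 = -0.1801; g_veg = 0.297/3.37 = 0.08813; g_wv = 1.61/3.37 = 0.4777.
Total gain g = 0.38573.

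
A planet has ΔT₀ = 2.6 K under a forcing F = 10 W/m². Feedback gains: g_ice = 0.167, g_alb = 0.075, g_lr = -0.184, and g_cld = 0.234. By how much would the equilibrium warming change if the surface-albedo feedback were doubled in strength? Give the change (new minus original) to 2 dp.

Original: g = 0.292, ΔT = 2.6/(1−0.292) = 3.6723 K.
With doubled surface-albedo: g' = 0.367, ΔT' = 2.6/(1−0.367) = 4.1074 K.
Change = 4.1074 − 3.6723 = 0.44 K.

0.44 K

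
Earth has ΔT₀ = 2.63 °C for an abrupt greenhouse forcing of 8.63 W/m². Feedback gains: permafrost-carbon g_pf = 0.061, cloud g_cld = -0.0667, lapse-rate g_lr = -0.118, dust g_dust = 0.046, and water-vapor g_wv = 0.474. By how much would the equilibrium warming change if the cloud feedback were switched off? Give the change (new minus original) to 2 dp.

0.54 °C

Original: g = 0.3963, ΔT = 2.63/(1−0.3963) = 4.3565 °C.
Without cloud: g' = 0.463, ΔT' = 2.63/(1−0.463) = 4.8976 °C.
Change = 4.8976 − 4.3565 = 0.54 °C.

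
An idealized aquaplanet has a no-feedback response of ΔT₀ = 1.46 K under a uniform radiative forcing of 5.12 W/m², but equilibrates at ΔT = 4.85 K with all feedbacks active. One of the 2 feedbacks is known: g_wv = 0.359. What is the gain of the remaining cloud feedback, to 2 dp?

Amplification A = ΔT/ΔT₀ = 4.85/1.46 = 3.322.
Total gain g = 1 − 1/A = 1 − 1/3.322 = 0.699.
The known gain is 0.359.
g_cld = 0.699 − 0.359 = 0.34.

0.34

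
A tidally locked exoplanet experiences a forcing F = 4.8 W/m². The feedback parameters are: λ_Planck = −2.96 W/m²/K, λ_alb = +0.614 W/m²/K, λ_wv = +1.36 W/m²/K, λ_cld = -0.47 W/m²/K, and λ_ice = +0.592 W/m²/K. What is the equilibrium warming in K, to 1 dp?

Net feedback parameter λ = (−2.96) + (+0.614) + (+1.36) + (-0.47) + (+0.592) = -0.864 W/m²/K.
ΔT = −F/λ = −4.8/(-0.864) = 5.6 K.

5.6 K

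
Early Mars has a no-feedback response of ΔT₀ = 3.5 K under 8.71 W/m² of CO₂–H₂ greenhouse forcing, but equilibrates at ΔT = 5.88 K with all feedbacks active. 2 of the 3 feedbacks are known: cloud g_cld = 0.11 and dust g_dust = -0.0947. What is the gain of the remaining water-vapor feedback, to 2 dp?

Amplification A = ΔT/ΔT₀ = 5.88/3.5 = 1.68.
Total gain g = 1 − 1/A = 1 − 1/1.68 = 0.4048.
Known gains sum to 0.11 − 0.0947 = 0.0153.
g_wv = 0.4048 − 0.0153 = 0.39.

0.39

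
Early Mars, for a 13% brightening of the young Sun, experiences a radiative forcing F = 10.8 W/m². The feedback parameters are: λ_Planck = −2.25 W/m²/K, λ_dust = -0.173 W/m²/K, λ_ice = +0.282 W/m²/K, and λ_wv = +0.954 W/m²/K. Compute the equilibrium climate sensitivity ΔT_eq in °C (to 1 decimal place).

9.1 °C

Net feedback parameter λ = (−2.25) + (-0.173) + (+0.282) + (+0.954) = -1.187 W/m²/K.
ΔT = −F/λ = −10.8/(-1.187) = 9.1 °C.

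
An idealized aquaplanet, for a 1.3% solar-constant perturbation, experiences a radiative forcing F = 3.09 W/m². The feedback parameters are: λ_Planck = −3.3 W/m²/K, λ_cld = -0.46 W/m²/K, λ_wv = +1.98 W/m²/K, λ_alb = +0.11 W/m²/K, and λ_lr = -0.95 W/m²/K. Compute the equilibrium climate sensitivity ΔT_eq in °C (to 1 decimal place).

Net feedback parameter λ = (−3.3) + (-0.46) + (+1.98) + (+0.11) + (-0.95) = -2.62 W/m²/K.
ΔT = −F/λ = −3.09/(-2.62) = 1.2 °C.

1.2 °C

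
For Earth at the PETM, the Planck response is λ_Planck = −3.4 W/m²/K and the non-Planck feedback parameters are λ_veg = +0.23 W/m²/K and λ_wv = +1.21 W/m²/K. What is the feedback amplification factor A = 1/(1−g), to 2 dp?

Convert to gains: g_veg = 0.23/3.4 = 0.06765; g_wv = 1.21/3.4 = 0.3559.
Total gain g = 0.42355.
A = 1/(1 − 0.42355) = 1.73.

1.73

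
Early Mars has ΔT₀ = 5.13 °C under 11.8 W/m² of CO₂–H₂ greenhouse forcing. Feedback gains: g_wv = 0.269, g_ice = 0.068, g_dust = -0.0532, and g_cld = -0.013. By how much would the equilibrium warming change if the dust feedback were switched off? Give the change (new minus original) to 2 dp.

0.55 °C

Original: g = 0.2708, ΔT = 5.13/(1−0.2708) = 7.0351 °C.
Without dust: g' = 0.324, ΔT' = 5.13/(1−0.324) = 7.5888 °C.
Change = 7.5888 − 7.0351 = 0.55 °C.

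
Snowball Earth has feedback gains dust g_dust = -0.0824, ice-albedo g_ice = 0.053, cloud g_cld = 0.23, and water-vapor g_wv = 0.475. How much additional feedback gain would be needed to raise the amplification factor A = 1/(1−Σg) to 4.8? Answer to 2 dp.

Current total gain = 0.6756.
Target gain for A = 4.8: g* = 1 − 1/4.8 = 0.7917.
Additional gain needed = 0.7917 − 0.6756 = 0.12.

0.12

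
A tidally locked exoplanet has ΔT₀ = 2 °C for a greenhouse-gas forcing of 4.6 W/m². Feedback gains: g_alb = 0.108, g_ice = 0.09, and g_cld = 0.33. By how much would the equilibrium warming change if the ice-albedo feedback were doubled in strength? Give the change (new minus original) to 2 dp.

1.00 °C

Original: g = 0.528, ΔT = 2/(1−0.528) = 4.2373 °C.
With doubled ice-albedo: g' = 0.618, ΔT' = 2/(1−0.618) = 5.2356 °C.
Change = 5.2356 − 4.2373 = 1.00 °C.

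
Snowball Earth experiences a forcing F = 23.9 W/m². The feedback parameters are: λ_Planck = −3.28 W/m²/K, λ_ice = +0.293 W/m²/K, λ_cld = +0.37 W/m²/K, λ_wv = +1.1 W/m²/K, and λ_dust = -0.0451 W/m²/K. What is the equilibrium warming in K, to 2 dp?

15.30 K

Net feedback parameter λ = (−3.28) + (+0.293) + (+0.37) + (+1.1) + (-0.0451) = -1.5621 W/m²/K.
ΔT = −F/λ = −23.9/(-1.5621) = 15.30 K.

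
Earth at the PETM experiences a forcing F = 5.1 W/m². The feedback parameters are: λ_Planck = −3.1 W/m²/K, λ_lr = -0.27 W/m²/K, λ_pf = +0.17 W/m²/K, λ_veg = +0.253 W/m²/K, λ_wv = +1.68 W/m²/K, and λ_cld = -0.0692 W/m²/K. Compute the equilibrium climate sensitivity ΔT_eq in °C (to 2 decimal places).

3.82 °C

Net feedback parameter λ = (−3.1) + (-0.27) + (+0.17) + (+0.253) + (+1.68) + (-0.0692) = -1.3362 W/m²/K.
ΔT = −F/λ = −5.1/(-1.3362) = 3.82 °C.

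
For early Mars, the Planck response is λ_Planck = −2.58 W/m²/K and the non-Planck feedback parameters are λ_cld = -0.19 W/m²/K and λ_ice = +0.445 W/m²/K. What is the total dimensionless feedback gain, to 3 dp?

Convert to gains: g_cld = -0.19/2.58 = -0.07364; g_ice = 0.445/2.58 = 0.1725.
Total gain g = 0.09886.

0.099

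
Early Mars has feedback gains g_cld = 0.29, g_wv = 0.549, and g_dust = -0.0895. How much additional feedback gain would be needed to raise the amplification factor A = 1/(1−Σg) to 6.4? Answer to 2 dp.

0.09

Current total gain = 0.7495.
Target gain for A = 6.4: g* = 1 − 1/6.4 = 0.8438.
Additional gain needed = 0.8438 − 0.7495 = 0.09.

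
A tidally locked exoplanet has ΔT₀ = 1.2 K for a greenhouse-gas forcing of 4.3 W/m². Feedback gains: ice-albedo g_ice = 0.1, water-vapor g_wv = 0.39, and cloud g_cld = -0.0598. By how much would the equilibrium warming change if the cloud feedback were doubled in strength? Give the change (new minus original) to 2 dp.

-0.20 K

Original: g = 0.4302, ΔT = 1.2/(1−0.4302) = 2.1060 K.
With doubled cloud: g' = 0.3704, ΔT' = 1.2/(1−0.3704) = 1.9060 K.
Change = 1.9060 − 2.1060 = -0.20 K.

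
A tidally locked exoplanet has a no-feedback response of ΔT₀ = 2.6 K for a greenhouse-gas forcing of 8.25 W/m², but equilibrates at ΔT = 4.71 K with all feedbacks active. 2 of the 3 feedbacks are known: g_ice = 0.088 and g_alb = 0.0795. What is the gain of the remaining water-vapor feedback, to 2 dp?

Amplification A = ΔT/ΔT₀ = 4.71/2.6 = 1.812.
Total gain g = 1 − 1/A = 1 − 1/1.812 = 0.4481.
Known gains sum to 0.088 + 0.0795 = 0.1675.
g_wv = 0.4481 − 0.1675 = 0.28.

0.28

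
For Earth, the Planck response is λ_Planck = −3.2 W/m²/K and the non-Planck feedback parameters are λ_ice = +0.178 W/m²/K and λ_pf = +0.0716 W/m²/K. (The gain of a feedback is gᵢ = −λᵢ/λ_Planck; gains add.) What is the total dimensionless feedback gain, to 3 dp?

Convert to gains: g_ice = 0.178/3.2 = 0.05562; g_pf = 0.0716/3.2 = 0.02237.
Total gain g = 0.07799.

0.078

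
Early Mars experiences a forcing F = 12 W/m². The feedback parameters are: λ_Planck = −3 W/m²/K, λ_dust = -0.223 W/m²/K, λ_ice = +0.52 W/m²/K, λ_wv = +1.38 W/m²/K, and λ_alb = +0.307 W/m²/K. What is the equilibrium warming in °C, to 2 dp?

Net feedback parameter λ = (−3) + (-0.223) + (+0.52) + (+1.38) + (+0.307) = -1.016 W/m²/K.
ΔT = −F/λ = −12/(-1.016) = 11.81 °C.

11.81 °C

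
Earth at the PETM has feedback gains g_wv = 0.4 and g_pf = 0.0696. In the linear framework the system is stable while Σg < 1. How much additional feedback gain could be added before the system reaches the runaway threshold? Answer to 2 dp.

0.53

Current total gain = 0.4 + 0.0696 = 0.4696.
Margin to runaway = 1 − 0.4696 = 0.53.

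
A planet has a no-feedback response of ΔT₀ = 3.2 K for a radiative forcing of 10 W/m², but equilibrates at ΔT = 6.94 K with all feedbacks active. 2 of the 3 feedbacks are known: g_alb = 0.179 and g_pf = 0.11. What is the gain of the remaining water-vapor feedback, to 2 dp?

0.25

Amplification A = ΔT/ΔT₀ = 6.94/3.2 = 2.169.
Total gain g = 1 − 1/A = 1 − 1/2.169 = 0.539.
Known gains sum to 0.179 + 0.11 = 0.289.
g_wv = 0.539 − 0.289 = 0.25.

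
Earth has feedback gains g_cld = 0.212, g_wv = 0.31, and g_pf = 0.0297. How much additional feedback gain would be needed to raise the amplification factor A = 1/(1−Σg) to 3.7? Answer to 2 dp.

0.18

Current total gain = 0.5517.
Target gain for A = 3.7: g* = 1 − 1/3.7 = 0.7297.
Additional gain needed = 0.7297 − 0.5517 = 0.18.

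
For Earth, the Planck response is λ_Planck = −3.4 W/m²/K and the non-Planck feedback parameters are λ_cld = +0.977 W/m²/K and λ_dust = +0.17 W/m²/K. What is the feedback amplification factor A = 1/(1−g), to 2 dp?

Convert to gains: g_cld = 0.977/3.4 = 0.2874; g_dust = 0.17/3.4 = 0.05.
Total gain g = 0.3374.
A = 1/(1 − 0.3374) = 1.51.

1.51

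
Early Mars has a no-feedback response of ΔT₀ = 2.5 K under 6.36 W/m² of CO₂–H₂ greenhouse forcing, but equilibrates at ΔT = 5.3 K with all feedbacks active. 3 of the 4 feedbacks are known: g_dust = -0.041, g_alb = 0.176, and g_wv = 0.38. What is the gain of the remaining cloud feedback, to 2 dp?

0.01

Amplification A = ΔT/ΔT₀ = 5.3/2.5 = 2.12.
Total gain g = 1 − 1/A = 1 − 1/2.12 = 0.5283.
Known gains sum to -0.041 + 0.176 + 0.38 = 0.515.
g_cld = 0.5283 − 0.515 = 0.01.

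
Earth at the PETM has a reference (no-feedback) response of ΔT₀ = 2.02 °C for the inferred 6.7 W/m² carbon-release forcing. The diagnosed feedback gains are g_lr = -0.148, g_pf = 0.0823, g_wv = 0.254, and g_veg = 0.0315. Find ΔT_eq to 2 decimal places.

Total gain g = -0.148 + 0.0823 + 0.254 + 0.0315 = 0.2198.
Amplification A = 1/(1 − 0.2198) = 1.282.
ΔT = 2.02 × 1.282 = 2.59 °C.

2.59 °C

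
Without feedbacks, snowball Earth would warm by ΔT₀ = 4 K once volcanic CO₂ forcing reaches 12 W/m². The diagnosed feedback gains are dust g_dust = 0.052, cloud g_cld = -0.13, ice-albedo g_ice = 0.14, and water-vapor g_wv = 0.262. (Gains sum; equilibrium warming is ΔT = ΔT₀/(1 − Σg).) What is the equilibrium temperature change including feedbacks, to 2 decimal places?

5.92 K

Total gain g = 0.052 − 0.13 + 0.14 + 0.262 = 0.324.
Amplification A = 1/(1 − 0.324) = 1.479.
ΔT = 4 × 1.479 = 5.92 K.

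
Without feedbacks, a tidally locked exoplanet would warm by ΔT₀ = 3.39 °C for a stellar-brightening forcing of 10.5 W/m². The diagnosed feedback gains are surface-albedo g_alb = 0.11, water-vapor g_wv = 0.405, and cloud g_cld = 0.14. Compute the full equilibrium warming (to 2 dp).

Total gain g = 0.11 + 0.405 + 0.14 = 0.655.
Amplification A = 1/(1 − 0.655) = 2.899.
ΔT = 3.39 × 2.899 = 9.83 °C.

9.83 °C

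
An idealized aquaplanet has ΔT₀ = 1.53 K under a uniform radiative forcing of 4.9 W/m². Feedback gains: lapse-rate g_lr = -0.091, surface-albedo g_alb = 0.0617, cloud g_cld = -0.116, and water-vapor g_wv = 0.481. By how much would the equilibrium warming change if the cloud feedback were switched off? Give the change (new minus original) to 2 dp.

Original: g = 0.3357, ΔT = 1.53/(1−0.3357) = 2.3032 K.
Without cloud: g' = 0.4517, ΔT' = 1.53/(1−0.4517) = 2.7904 K.
Change = 2.7904 − 2.3032 = 0.49 K.

0.49 K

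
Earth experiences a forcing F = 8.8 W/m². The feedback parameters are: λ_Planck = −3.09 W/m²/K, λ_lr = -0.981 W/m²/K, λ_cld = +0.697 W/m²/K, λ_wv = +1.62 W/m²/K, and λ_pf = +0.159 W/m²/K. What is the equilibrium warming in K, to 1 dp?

Net feedback parameter λ = (−3.09) + (-0.981) + (+0.697) + (+1.62) + (+0.159) = -1.595 W/m²/K.
ΔT = −F/λ = −8.8/(-1.595) = 5.5 K.

5.5 K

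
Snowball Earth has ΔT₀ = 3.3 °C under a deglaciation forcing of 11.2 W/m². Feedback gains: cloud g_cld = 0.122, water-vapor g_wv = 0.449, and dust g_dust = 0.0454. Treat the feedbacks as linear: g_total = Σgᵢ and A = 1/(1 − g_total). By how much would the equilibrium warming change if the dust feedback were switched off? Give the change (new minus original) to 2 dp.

-0.91 °C

Original: g = 0.6164, ΔT = 3.3/(1−0.6164) = 8.6027 °C.
Without dust: g' = 0.571, ΔT' = 3.3/(1−0.571) = 7.6923 °C.
Change = 7.6923 − 8.6027 = -0.91 °C.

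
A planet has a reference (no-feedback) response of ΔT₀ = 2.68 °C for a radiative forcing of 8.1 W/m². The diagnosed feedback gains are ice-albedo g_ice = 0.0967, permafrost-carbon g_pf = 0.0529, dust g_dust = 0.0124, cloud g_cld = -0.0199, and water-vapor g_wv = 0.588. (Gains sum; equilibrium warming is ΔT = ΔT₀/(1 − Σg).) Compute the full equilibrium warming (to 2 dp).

9.93 °C

Total gain g = 0.0967 + 0.0529 + 0.0124 − 0.0199 + 0.588 = 0.7301.
Amplification A = 1/(1 − 0.7301) = 3.705.
ΔT = 2.68 × 3.705 = 9.93 °C.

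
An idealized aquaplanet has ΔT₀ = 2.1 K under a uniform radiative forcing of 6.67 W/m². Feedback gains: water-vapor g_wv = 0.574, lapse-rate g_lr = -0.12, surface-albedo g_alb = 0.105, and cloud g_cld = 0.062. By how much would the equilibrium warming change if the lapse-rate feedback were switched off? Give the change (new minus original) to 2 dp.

2.57 K

Original: g = 0.621, ΔT = 2.1/(1−0.621) = 5.5409 K.
Without lapse-rate: g' = 0.741, ΔT' = 2.1/(1−0.741) = 8.1081 K.
Change = 8.1081 − 5.5409 = 2.57 K.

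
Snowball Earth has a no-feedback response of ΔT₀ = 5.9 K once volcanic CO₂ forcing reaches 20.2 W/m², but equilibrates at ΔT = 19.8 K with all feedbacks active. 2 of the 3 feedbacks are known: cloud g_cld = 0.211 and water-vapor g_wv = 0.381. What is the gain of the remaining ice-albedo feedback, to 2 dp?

Amplification A = ΔT/ΔT₀ = 19.8/5.9 = 3.356.
Total gain g = 1 − 1/A = 1 − 1/3.356 = 0.702.
Known gains sum to 0.211 + 0.381 = 0.592.
g_ice = 0.702 − 0.592 = 0.11.

0.11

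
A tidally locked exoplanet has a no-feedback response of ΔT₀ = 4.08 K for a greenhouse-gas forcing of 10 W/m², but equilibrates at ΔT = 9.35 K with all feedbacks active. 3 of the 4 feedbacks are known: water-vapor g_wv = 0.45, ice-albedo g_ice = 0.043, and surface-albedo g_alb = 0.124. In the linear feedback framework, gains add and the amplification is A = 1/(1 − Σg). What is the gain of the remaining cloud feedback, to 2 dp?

Amplification A = ΔT/ΔT₀ = 9.35/4.08 = 2.292.
Total gain g = 1 − 1/A = 1 − 1/2.292 = 0.5637.
Known gains sum to 0.45 + 0.043 + 0.124 = 0.617.
g_cld = 0.5637 − 0.617 = -0.05.

-0.05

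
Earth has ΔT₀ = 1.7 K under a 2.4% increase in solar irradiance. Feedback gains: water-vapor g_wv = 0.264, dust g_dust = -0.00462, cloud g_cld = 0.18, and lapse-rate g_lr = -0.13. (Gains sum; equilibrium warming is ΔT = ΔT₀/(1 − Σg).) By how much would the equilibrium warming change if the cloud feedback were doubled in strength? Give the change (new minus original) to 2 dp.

0.87 K

Original: g = 0.30938, ΔT = 1.7/(1−0.30938) = 2.4616 K.
With doubled cloud: g' = 0.48938, ΔT' = 1.7/(1−0.48938) = 3.3293 K.
Change = 3.3293 − 2.4616 = 0.87 K.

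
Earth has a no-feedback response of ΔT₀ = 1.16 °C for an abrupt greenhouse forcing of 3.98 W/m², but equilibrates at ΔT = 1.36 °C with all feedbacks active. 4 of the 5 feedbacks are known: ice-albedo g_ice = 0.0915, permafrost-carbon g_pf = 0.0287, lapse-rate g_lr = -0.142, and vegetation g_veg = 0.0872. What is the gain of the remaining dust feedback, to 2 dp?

0.08

Amplification A = ΔT/ΔT₀ = 1.36/1.16 = 1.172.
Total gain g = 1 − 1/A = 1 − 1/1.172 = 0.1468.
Known gains sum to 0.0915 + 0.0287 − 0.142 + 0.0872 = 0.0654.
g_dust = 0.1468 − 0.0654 = 0.08.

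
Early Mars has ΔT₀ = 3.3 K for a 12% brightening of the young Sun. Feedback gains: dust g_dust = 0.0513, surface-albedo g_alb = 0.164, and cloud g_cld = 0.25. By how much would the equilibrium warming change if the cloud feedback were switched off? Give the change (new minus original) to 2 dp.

-1.97 K

Original: g = 0.4653, ΔT = 3.3/(1−0.4653) = 6.1717 K.
Without cloud: g' = 0.2153, ΔT' = 3.3/(1−0.2153) = 4.2054 K.
Change = 4.2054 − 6.1717 = -1.97 K.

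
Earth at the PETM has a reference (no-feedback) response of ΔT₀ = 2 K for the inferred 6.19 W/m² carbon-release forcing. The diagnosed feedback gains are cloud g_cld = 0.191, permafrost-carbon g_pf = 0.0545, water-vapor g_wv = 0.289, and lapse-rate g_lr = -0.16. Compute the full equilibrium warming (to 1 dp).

Total gain g = 0.191 + 0.0545 + 0.289 − 0.16 = 0.3745.
Amplification A = 1/(1 − 0.3745) = 1.599.
ΔT = 2 × 1.599 = 3.2 K.

3.2 K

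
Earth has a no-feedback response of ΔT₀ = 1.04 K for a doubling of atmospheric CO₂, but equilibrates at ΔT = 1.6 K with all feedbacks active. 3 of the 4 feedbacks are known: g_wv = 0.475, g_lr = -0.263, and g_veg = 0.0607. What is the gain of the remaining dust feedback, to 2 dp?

Amplification A = ΔT/ΔT₀ = 1.6/1.04 = 1.538.
Total gain g = 1 − 1/A = 1 − 1/1.538 = 0.3498.
Known gains sum to 0.475 − 0.263 + 0.0607 = 0.2727.
g_dust = 0.3498 − 0.2727 = 0.08.

0.08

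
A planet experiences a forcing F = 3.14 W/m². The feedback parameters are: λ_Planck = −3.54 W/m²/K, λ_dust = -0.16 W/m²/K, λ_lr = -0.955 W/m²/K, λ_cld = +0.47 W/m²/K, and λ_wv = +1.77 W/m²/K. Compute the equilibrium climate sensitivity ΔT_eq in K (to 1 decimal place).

1.3 K

Net feedback parameter λ = (−3.54) + (-0.16) + (-0.955) + (+0.47) + (+1.77) = -2.415 W/m²/K.
ΔT = −F/λ = −3.14/(-2.415) = 1.3 K.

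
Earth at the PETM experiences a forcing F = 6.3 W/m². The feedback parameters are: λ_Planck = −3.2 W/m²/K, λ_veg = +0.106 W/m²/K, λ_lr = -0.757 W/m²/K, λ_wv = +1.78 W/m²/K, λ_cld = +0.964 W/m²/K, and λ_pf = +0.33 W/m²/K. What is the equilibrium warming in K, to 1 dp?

8.1 K

Net feedback parameter λ = (−3.2) + (+0.106) + (-0.757) + (+1.78) + (+0.964) + (+0.33) = -0.777 W/m²/K.
ΔT = −F/λ = −6.3/(-0.777) = 8.1 K.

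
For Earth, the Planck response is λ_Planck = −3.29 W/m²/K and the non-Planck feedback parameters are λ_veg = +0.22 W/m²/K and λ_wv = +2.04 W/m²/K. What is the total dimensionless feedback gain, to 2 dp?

0.69

Convert to gains: g_veg = 0.22/3.29 = 0.06687; g_wv = 2.04/3.29 = 0.6201.
Total gain g = 0.68697.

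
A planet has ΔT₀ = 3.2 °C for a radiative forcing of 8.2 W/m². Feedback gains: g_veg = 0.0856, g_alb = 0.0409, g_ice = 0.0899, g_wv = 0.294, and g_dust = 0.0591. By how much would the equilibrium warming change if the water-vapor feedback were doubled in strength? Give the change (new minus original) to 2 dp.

Original: g = 0.5695, ΔT = 3.2/(1−0.5695) = 7.4332 °C.
With doubled water-vapor: g' = 0.8635, ΔT' = 3.2/(1−0.8635) = 23.4432 °C.
Change = 23.4432 − 7.4332 = 16.01 °C.

16.01 °C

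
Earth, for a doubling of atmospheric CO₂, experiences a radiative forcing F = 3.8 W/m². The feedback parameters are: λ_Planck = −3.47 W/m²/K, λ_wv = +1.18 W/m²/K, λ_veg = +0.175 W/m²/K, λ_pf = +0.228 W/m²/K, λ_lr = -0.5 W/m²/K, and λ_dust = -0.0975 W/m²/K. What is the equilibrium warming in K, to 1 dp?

Net feedback parameter λ = (−3.47) + (+1.18) + (+0.175) + (+0.228) + (-0.5) + (-0.0975) = -2.4845 W/m²/K.
ΔT = −F/λ = −3.8/(-2.4845) = 1.5 K.

1.5 K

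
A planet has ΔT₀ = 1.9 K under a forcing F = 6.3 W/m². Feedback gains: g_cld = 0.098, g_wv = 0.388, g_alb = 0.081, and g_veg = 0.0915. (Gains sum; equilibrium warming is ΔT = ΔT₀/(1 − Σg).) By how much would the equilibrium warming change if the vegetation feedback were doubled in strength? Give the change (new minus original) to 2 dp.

Original: g = 0.6585, ΔT = 1.9/(1−0.6585) = 5.5637 K.
With doubled vegetation: g' = 0.75, ΔT' = 1.9/(1−0.75) = 7.6000 K.
Change = 7.6000 − 5.5637 = 2.04 K.

2.04 K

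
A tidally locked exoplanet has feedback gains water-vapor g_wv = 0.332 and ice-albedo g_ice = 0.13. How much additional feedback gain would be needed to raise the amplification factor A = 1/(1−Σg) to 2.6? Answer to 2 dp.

Current total gain = 0.462.
Target gain for A = 2.6: g* = 1 − 1/2.6 = 0.6154.
Additional gain needed = 0.6154 − 0.462 = 0.15.

0.15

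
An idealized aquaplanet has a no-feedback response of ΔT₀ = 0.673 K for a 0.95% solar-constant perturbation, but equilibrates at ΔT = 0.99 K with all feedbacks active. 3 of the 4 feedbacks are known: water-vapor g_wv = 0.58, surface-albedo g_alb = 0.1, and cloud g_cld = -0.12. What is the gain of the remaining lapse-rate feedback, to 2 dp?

-0.24

Amplification A = ΔT/ΔT₀ = 0.99/0.673 = 1.471.
Total gain g = 1 − 1/A = 1 − 1/1.471 = 0.3202.
Known gains sum to 0.58 + 0.1 − 0.12 = 0.56.
g_lr = 0.3202 − 0.56 = -0.24.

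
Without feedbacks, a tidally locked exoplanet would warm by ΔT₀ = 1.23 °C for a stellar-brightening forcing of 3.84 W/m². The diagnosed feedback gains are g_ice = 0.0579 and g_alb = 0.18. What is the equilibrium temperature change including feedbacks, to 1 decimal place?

Total gain g = 0.0579 + 0.18 = 0.2379.
Amplification A = 1/(1 − 0.2379) = 1.312.
ΔT = 1.23 × 1.312 = 1.6 °C.

1.6 °C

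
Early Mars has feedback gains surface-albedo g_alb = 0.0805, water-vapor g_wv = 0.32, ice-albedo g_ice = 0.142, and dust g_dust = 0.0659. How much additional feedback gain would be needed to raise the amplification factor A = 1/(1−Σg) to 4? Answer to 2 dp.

0.14

Current total gain = 0.6084.
Target gain for A = 4: g* = 1 − 1/4 = 0.75.
Additional gain needed = 0.75 − 0.6084 = 0.14.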